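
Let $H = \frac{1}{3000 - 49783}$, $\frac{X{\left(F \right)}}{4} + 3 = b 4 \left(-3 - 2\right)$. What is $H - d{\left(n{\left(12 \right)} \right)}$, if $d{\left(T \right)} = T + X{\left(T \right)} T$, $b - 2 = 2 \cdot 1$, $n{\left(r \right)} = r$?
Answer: $\frac{185822075}{46783} \approx 3972.0$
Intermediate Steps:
$b = 4$ ($b = 2 + 2 \cdot 1 = 2 + 2 = 4$)
$X{\left(F \right)} = -332$ ($X{\left(F \right)} = -12 + 4 \cdot 4 \cdot 4 \left(-3 - 2\right) = -12 + 4 \cdot 16 \left(-3 - 2\right) = -12 + 4 \cdot 16 \left(-5\right) = -12 + 4 \left(-80\right) = -12 - 320 = -332$)
$d{\left(T \right)} = - 331 T$ ($d{\left(T \right)} = T - 332 T = - 331 T$)
$H = - \frac{1}{46783}$ ($H = \frac{1}{-46783} = - \frac{1}{46783} \approx -2.1375 \cdot 10^{-5}$)
$H - d{\left(n{\left(12 \right)} \right)} = - \frac{1}{46783} - \left(-331\right) 12 = - \frac{1}{46783} - -3972 = - \frac{1}{46783} + 3972 = \frac{185822075}{46783}$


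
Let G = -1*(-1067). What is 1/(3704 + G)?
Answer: 1/4771 ≈ 0.00020960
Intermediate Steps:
G = 1067
1/(3704 + G) = 1/(3704 + 1067) = 1/4771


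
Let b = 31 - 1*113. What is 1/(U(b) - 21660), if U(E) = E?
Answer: -1/21742 ≈ -4.5994e-5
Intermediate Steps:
b = -82 (b = 31 - 113 = -82)
1/(U(b) - 21660) = 1/(-82 - 21660) = 1/(-21742) = -1/21742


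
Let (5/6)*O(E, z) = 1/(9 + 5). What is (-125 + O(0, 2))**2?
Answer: 19114384/1225 ≈ 15604.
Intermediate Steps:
O(E, z) = 3/35 (O(E, z) = 6/(5*(9 + 5)) = (6/5)/14 = (6/5)*(1/14) = 3/35)
(-125 + O(0, 2))**2 = (-125 + 3/35)**2 = (-4372/35)**2 = 19114384/1225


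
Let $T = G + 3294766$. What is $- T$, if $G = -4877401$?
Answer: $1582635$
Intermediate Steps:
$T = -1582635$ ($T = -4877401 + 3294766 = -1582635$)
$- T = \left(-1\right) \left(-1582635\right) = 1582635$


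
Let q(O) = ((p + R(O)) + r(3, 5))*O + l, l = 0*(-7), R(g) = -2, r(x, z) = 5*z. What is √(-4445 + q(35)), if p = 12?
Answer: 2*I*√805 ≈ 56.745*I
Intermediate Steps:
l = 0
q(O) = 35*O (q(O) = ((12 - 2) + 5*5)*O + 0 = (10 + 25)*O + 0 = 35*O + 0 = 35*O)
√(-4445 + q(35)) = √(-4445 + 35*35) = √(-4445 + 1225) = √(-3220) = 2*I*√805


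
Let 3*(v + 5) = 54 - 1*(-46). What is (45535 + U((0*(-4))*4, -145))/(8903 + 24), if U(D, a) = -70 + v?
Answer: 136480/26781 ≈ 5.0962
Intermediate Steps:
v = 85/3 (v = -5 + (54 - 1*(-46))/3 = -5 + (54 + 46)/3 = -5 + (⅓)*100 = -5 + 100/3 = 85/3 ≈ 28.333)
U(D, a) = -125/3 (U(D, a) = -70 + 85/3 = -125/3)
(45535 + U((0*(-4))*4, -145))/(8903 + 24) = (45535 - 125/3)/(8903 + 24) = (136480/3)/8927 = (136480/3)*(1/8927) = 136480/26781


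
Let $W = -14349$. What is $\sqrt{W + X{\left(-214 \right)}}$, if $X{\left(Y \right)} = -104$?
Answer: $i \sqrt{14453} \approx 120.22 i$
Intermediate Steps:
$\sqrt{W + X{\left(-214 \right)}} = \sqrt{-14349 - 104} = \sqrt{-14453} = i \sqrt{14453}$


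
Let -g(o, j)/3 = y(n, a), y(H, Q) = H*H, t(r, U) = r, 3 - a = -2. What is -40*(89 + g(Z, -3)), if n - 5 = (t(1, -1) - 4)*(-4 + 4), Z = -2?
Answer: -560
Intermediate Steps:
a = 5 (a = 3 - 1*(-2) = 3 + 2 = 5)
n = 5 (n = 5 + (1 - 4)*(-4 + 4) = 5 - 3*0 = 5 + 0 = 5)
y(H, Q) = H²
g(o, j) = -75 (g(o, j) = -3*5² = -3*25 = -75)
-40*(89 + g(Z, -3)) = -40*(89 - 75) = -40*14 = -560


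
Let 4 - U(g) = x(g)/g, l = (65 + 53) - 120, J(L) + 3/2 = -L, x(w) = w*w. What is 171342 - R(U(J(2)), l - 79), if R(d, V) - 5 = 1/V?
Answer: 13878298/81 ≈ 1.7134e+5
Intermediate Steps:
x(w) = w²
J(L) = -3/2 - L
l = -2 (l = 118 - 120 = -2)
U(g) = 4 - g (U(g) = 4 - g²/g = 4 - g)
R(d, V) = 5 + 1/V
171342 - R(U(J(2)), l - 79) = 171342 - (5 + 1/(-2 - 79)) = 171342 - (5 + 1/(-81)) = 171342 - (5 - 1/81) = 171342 - 1*404/81 = 171342 - 404/81 = 13878298/81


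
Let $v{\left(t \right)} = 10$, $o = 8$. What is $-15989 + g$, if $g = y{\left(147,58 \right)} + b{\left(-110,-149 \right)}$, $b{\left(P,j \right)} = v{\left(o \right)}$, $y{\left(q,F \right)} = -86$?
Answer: $-16065$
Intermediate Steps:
$b{\left(P,j \right)} = 10$
$g = -76$ ($g = -86 + 10 = -76$)
$-15989 + g = -15989 - 76 = -16065$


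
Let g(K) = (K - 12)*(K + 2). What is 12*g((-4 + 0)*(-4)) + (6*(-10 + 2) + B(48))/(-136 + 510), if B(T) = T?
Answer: 864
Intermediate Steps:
g(K) = (-12 + K)*(2 + K)
12*g((-4 + 0)*(-4)) + (6*(-10 + 2) + B(48))/(-136 + 510) = 12*(-24 + ((-4 + 0)*(-4))² - 10*(-4 + 0)*(-4)) + (6*(-10 + 2) + 48)/(-136 + 510) = 12*(-24 + (-4*(-4))² - (-40)*(-4)) + (6*(-8) + 48)/374 = 12*(-24 + 16² - 10*16) + (-48 + 48)*(1/374) = 12*(-24 + 256 - 160) + 0*(1/374) = 12*72 + 0 = 864 + 0 = 864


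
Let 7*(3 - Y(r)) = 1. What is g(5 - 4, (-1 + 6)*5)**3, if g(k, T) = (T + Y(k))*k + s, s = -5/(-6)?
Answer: 1749690125/74088 ≈ 23616.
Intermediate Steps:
Y(r) = 20/7 (Y(r) = 3 - 1/7*1 = 3 - 1/7 = 20/7)
s = 5/6 (s = -5*(-1/6) = 5/6 ≈ 0.83333)
g(k, T) = 5/6 + k*(20/7 + T) (g(k, T) = (T + 20/7)*k + 5/6 = (20/7 + T)*k + 5/6 = k*(20/7 + T) + 5/6 = 5/6 + k*(20/7 + T))
g(5 - 4, (-1 + 6)*5)**3 = (5/6 + 20*(5 - 4)/7 + ((-1 + 6)*5)*(5 - 4))**3 = (5/6 + (20/7)*1 + (5*5)*1)**3 = (5/6 + 20/7 + 25*1)**3 = (5/6 + 20/7 + 25)**3 = (1205/42)**3 = 1749690125/74088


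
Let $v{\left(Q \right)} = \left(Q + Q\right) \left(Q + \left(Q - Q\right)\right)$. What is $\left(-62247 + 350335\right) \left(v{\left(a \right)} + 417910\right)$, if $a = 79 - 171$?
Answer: $125271609744$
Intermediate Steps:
$a = -92$ ($a = 79 - 171 = -92$)
$v{\left(Q \right)} = 2 Q^{2}$ ($v{\left(Q \right)} = 2 Q \left(Q + 0\right) = 2 Q Q = 2 Q^{2}$)
$\left(-62247 + 350335\right) \left(v{\left(a \right)} + 417910\right) = \left(-62247 + 350335\right) \left(2 \left(-92\right)^{2} + 417910\right) = 288088 \left(2 \cdot 8464 + 417910\right) = 288088 \left(16928 + 417910\right) = 288088 \cdot 434838 = 125271609744$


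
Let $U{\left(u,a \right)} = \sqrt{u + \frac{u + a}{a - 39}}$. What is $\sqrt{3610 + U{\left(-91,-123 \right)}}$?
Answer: $\frac{\sqrt{32490 + 4 i \sqrt{454}}}{3} \approx 60.083 + 0.078806 i$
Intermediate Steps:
$U{\left(u,a \right)} = \sqrt{u + \frac{a + u}{-39 + a}}$
$\sqrt{3610 + U{\left(-91,-123 \right)}} = \sqrt{3610 + \sqrt{\frac{-123 - 91 - 91 \left(-39 - 123\right)}{-39 - 123}}} = \sqrt{3610 + \sqrt{\frac{-123 - 91 - -14742}{-162}}} = \sqrt{3610 + \sqrt{- \frac{-123 - 91 + 14742}{162}}} = \sqrt{3610 + \sqrt{\left(- \frac{1}{162}\right) 14528}} = \sqrt{3610 + \sqrt{- \frac{7264}{81}}} = \sqrt{3610 + \frac{4 i \sqrt{454}}{9}}$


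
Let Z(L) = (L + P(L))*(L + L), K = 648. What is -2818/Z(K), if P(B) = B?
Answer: -1409/839808 ≈ -0.0016778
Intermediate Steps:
Z(L) = 4*L**2 (Z(L) = (L + L)*(L + L) = (2*L)*(2*L) = 4*L**2)
-2818/Z(K) = -2818/(4*648**2) = -2818/(4*419904) = -2818/1679616 = -2818*1/1679616 = -1409/839808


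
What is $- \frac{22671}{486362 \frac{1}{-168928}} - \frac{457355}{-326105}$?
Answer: $\frac{124912850588275}{15860508001} \approx 7875.7$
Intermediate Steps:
$- \frac{22671}{486362 \frac{1}{-168928}} - \frac{457355}{-326105} = - \frac{22671}{486362 \left(- \frac{1}{168928}\right)} - - \frac{91471}{65221} = - \frac{22671}{- \frac{243181}{84464}} + \frac{91471}{65221} = \left(-22671\right) \left(- \frac{84464}{243181}\right) + \frac{91471}{65221} = \frac{1914883344}{243181} + \frac{91471}{65221} = \frac{124912850588275}{15860508001}$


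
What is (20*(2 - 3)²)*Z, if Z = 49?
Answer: 980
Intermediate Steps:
(20*(2 - 3)²)*Z = (20*(2 - 3)²)*49 = (20*(-1)²)*49 = (20*1)*49 = 20*49 = 980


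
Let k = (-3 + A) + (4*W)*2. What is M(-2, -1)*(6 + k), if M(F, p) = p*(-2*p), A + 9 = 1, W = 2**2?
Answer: -54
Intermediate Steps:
W = 4
A = -8 (A = -9 + 1 = -8)
M(F, p) = -2*p**2
k = 21 (k = (-3 - 8) + (4*4)*2 = -11 + 16*2 = -11 + 32 = 21)
M(-2, -1)*(6 + k) = (-2*(-1)**2)*(6 + 21) = -2*1*27 = -2*27 = -54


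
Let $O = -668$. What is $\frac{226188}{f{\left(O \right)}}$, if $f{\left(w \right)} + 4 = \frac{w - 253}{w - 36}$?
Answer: $- \frac{159236352}{1895} \approx -84030.0$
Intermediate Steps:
$f{\left(w \right)} = -4 + \frac{-253 + w}{-36 + w}$ ($f{\left(w \right)} = -4 + \frac{w - 253}{w - 36} = -4 + \frac{-253 + w}{-36 + w}$)
$\frac{226188}{f{\left(O \right)}} = \frac{226188}{\frac{1}{-36 - 668} \left(-109 - -2004\right)} = \frac{226188}{\frac{1}{-704} \left(-109 + 2004\right)} = \frac{226188}{\left(- \frac{1}{704}\right) 1895} = \frac{226188}{- \frac{1895}{704}} = 226188 \left(- \frac{704}{1895}\right) = - \frac{159236352}{1895}$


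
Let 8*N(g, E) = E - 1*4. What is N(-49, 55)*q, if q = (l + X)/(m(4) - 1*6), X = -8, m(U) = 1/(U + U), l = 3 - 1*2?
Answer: 357/47 ≈ 7.5957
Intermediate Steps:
l = 1 (l = 3 - 2 = 1)
N(g, E) = -½ + E/8 (N(g, E) = (E - 1*4)/8 = (E - 4)/8 = (-4 + E)/8 = -½ + E/8)
m(U) = 1/(2*U)
q = 56/47 (q = (1 - 8)/((½)/4 - 1*6) = -7/((½)*(¼) - 6) = -7/(⅛ - 6) = -7/(-47/8) = -7*(-8/47) = 56/47 ≈ 1.1915)
N(-49, 55)*q = (-½ + (⅛)*55)*(56/47) = (-½ + 55/8)*(56/47) = (51/8)*(56/47) = 357/47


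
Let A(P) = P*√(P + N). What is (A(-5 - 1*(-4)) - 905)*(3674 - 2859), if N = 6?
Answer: -737575 - 815*√5 ≈ -7.3940e+5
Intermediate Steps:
A(P) = P*√(6 + P) (A(P) = P*√(P + 6) = P*√(6 + P))
(A(-5 - 1*(-4)) - 905)*(3674 - 2859) = ((-5 - 1*(-4))*√(6 + (-5 - 1*(-4))) - 905)*(3674 - 2859) = ((-5 + 4)*√(6 + (-5 + 4)) - 905)*815 = (-√(6 - 1) - 905)*815 = (-√5 - 905)*815 = (-905 - √5)*815 = -737575 - 815*√5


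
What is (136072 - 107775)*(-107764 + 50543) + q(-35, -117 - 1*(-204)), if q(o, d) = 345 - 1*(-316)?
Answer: -1619181976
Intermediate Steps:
q(o, d) = 661 (q(o, d) = 345 + 316 = 661)
(136072 - 107775)*(-107764 + 50543) + q(-35, -117 - 1*(-204)) = (136072 - 107775)*(-107764 + 50543) + 661 = 28297*(-57221) + 661 = -1619182637 + 661 = -1619181976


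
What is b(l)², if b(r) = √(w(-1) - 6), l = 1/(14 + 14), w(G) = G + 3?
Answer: -4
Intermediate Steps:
w(G) = 3 + G
l = 1/28 ≈ 0.035714
b(r) = 2*I (b(r) = √((3 - 1) - 6) = √(2 - 6) = √(-4) = 2*I)
b(l)² = (2*I)² = -4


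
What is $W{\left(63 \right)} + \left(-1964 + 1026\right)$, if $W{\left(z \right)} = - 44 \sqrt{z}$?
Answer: $-938 - 132 \sqrt{7} \approx -1287.2$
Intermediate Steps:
$W{\left(63 \right)} + \left(-1964 + 1026\right) = - 44 \sqrt{63} + \left(-1964 + 1026\right) = - 44 \cdot 3 \sqrt{7} - 938 = - 132 \sqrt{7} - 938 = -938 - 132 \sqrt{7}$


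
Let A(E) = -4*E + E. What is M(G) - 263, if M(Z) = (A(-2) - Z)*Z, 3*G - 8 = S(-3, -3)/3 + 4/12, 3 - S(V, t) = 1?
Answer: -254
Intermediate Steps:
A(E) = -3*E
S(V, t) = 2 (S(V, t) = 3 - 1*1 = 3 - 1 = 2)
G = 3 (G = 8/3 + (2/3 + 4/12)/3 = 8/3 + (2*(⅓) + 4*(1/12))/3 = 8/3 + (⅔ + ⅓)/3 = 8/3 + (⅓)*1 = 8/3 + ⅓ = 3)
M(Z) = Z*(6 - Z) (M(Z) = (-3*(-2) - Z)*Z = (6 - Z)*Z = Z*(6 - Z))
M(G) - 263 = 3*(6 - 1*3) - 263 = 3*(6 - 3) - 263 = 3*3 - 263 = 9 - 263 = -254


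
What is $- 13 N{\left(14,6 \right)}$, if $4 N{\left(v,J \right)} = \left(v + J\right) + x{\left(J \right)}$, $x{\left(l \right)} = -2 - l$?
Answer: $-39$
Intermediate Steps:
$N{\left(v,J \right)} = - \frac{1}{2} + \frac{v}{4}$ ($N{\left(v,J \right)} = \frac{\left(v + J\right) - \left(2 + J\right)}{4} = \frac{\left(J + v\right) - \left(2 + J\right)}{4} = \frac{-2 + v}{4} = - \frac{1}{2} + \frac{v}{4}$)
$- 13 N{\left(14,6 \right)} = - 13 \left(- \frac{1}{2} + \frac{1}{4} \cdot 14\right) = - 13 \left(- \frac{1}{2} + \frac{7}{2}\right) = \left(-13\right) 3 = -39$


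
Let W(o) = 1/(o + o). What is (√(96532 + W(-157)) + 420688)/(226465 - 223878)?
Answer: 420688/2587 + √9517668758/812318 ≈ 162.74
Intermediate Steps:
W(o) = 1/(2*o)
(√(96532 + W(-157)) + 420688)/(226465 - 223878) = (√(96532 + (½)/(-157)) + 420688)/(226465 - 223878) = (√(96532 + (½)*(-1/157)) + 420688)/2587 = (√(96532 - 1/314) + 420688)*(1/2587) = (√(30311047/314) + 420688)*(1/2587) = (√9517668758/314 + 420688)*(1/2587) = (420688 + √9517668758/314)*(1/2587) = 420688/2587 + √9517668758/812318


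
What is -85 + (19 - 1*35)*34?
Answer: -629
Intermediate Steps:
-85 + (19 - 1*35)*34 = -85 + (19 - 35)*34 = -85 - 16*34 = -85 - 544 = -629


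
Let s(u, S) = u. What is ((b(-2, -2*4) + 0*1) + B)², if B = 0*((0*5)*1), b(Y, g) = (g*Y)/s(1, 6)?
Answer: 256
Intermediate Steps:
b(Y, g) = Y*g (b(Y, g) = (g*Y)/1 = (Y*g)*1 = Y*g)
B = 0 (B = 0*(0*1) = 0*0 = 0)
((b(-2, -2*4) + 0*1) + B)² = ((-(-4)*4 + 0*1) + 0)² = ((-2*(-8) + 0) + 0)² = ((16 + 0) + 0)² = (16 + 0)² = 16² = 256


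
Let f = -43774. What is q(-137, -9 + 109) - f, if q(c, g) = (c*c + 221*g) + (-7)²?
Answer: 84692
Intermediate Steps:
q(c, g) = 49 + c² + 221*g (q(c, g) = (c² + 221*g) + 49 = 49 + c² + 221*g)
q(-137, -9 + 109) - f = (49 + (-137)² + 221*(-9 + 109)) - 1*(-43774) = (49 + 18769 + 221*100) + 43774 = (49 + 18769 + 22100) + 43774 = 40918 + 43774 = 84692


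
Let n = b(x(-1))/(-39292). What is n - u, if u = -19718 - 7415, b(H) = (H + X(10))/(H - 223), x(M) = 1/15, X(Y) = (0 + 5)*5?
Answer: 9481572585/349448 ≈ 27133.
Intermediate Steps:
X(Y) = 25 (X(Y) = 5*5 = 25)
x(M) = 1/15
b(H) = (25 + H)/(-223 + H) (b(H) = (H + 25)/(H - 223) = (25 + H)/(-223 + H))
n = 1/349448 (n = ((25 + 1/15)/(-223 + 1/15))/(-39292) = ((376/15)/(-3344/15))*(-1/39292) = -15/3344*376/15*(-1/39292) = -47/418*(-1/39292) = 1/349448 ≈ 2.8617e-6)
u = -27133
n - u = 1/349448 - 1*(-27133) = 1/349448 + 27133 = 9481572585/349448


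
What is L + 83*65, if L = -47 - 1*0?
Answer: 5348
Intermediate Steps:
L = -47 (L = -47 + 0 = -47)
L + 83*65 = -47 + 83*65 = -47 + 5395 = 5348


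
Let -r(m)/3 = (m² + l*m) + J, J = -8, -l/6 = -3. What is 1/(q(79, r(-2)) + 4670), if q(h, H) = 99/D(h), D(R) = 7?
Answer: 7/32789 ≈ 0.00021349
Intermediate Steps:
l = 18 (l = -6*(-3) = 18)
r(m) = 24 - 54*m - 3*m² (r(m) = -3*((m² + 18*m) - 8) = -3*(-8 + m² + 18*m) = 24 - 54*m - 3*m²)
q(h, H) = 99/7
1/(q(79, r(-2)) + 4670) = 1/(99/7 + 4670) = 1/(32789/7) = 7/32789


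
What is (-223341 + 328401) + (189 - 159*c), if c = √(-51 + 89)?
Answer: 105249 - 159*√38 ≈ 1.0427e+5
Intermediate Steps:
c = √38 ≈ 6.1644
(-223341 + 328401) + (189 - 159*c) = (-223341 + 328401) + (189 - 159*√38) = 105060 + (189 - 159*√38) = 105249 - 159*√38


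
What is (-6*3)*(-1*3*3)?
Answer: 162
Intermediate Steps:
(-6*3)*(-1*3*3) = -(-54)*3 = -18*(-9) = 162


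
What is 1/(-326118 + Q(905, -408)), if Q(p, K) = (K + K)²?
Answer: 1/339738 ≈ 2.9434e-6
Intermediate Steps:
Q(p, K) = 4*K² (Q(p, K) = (2*K)² = 4*K²)
1/(-326118 + Q(905, -408)) = 1/(-326118 + 4*(-408)²) = 1/(-326118 + 4*166464) = 1/(-326118 + 665856) = 1/339738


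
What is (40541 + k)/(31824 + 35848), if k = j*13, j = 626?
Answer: 48679/67672 ≈ 0.71934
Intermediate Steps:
k = 8138 (k = 626*13 = 8138)
(40541 + k)/(31824 + 35848) = (40541 + 8138)/(31824 + 35848) = 48679/67672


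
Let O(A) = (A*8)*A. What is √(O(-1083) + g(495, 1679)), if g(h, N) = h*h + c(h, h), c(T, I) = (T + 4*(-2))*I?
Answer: 27*√13538 ≈ 3141.5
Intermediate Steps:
c(T, I) = I*(-8 + T) (c(T, I) = (T - 8)*I = (-8 + T)*I = I*(-8 + T))
O(A) = 8*A² (O(A) = (8*A)*A = 8*A²)
g(h, N) = h² + h*(-8 + h) (g(h, N) = h*h + h*(-8 + h) = h² + h*(-8 + h))
√(O(-1083) + g(495, 1679)) = √(8*(-1083)² + 2*495*(-4 + 495)) = √(8*1172889 + 2*495*491) = √(9383112 + 486090) = √9869202 = 27*√13538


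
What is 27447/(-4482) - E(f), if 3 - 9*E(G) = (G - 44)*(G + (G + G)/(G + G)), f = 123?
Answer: 1616489/1494 ≈ 1082.0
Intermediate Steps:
E(G) = ⅓ - (1 + G)*(-44 + G)/9 (E(G) = ⅓ - (G - 44)*(G + (G + G)/(G + G))/9 = ⅓ - (-44 + G)*(G + (2*G)/((2*G)))/9 = ⅓ - (-44 + G)*(G + (2*G)*(1/(2*G)))/9 = ⅓ - (-44 + G)*(G + 1)/9 = ⅓ - (-44 + G)*(1 + G)/9 = ⅓ - (1 + G)*(-44 + G)/9)
27447/(-4482) - E(f) = 27447/(-4482) - (47/9 - ⅑*123² + (43/9)*123) = 27447*(-1/4482) - (47/9 - ⅑*15129 + 1763/3) = -9149/1494 - (47/9 - 1681 + 1763/3) = -9149/1494 - 1*(-9793/9) = -9149/1494 + 9793/9 = 1616489/1494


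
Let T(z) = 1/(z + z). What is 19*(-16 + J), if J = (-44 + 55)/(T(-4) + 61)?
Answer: -146376/487 ≈ -300.57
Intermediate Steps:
T(z) = 1/(2*z)
J = 88/487 (J = (-44 + 55)/((½)/(-4) + 61) = 11/((½)*(-¼) + 61) = 11/(-⅛ + 61) = 11/(487/8) = 11*(8/487) = 88/487 ≈ 0.18070)
19*(-16 + J) = 19*(-16 + 88/487) = 19*(-7704/487) = -146376/487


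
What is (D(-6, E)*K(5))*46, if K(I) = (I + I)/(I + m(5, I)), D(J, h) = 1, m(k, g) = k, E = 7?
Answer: 46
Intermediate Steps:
K(I) = 2*I/(5 + I) (K(I) = (I + I)/(I + 5) = (2*I)/(5 + I) = 2*I/(5 + I))
(D(-6, E)*K(5))*46 = (1*(2*5/(5 + 5)))*46 = (1*(2*5/10))*46 = (1*(2*5*(1/10)))*46 = (1*1)*46 = 1*46 = 46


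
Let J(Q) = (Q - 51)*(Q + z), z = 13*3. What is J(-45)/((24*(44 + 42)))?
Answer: 12/43 ≈ 0.27907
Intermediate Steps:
z = 39
J(Q) = (-51 + Q)*(39 + Q) (J(Q) = (Q - 51)*(Q + 39) = (-51 + Q)*(39 + Q))
J(-45)/((24*(44 + 42))) = (-1989 + (-45)² - 12*(-45))/((24*(44 + 42))) = (-1989 + 2025 + 540)/((24*86)) = 576/2064 = 576*(1/2064) = 12/43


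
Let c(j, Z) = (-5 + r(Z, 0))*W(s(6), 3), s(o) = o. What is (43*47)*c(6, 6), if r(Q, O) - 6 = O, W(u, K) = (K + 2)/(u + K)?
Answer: 10105/9 ≈ 1122.8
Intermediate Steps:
W(u, K) = (2 + K)/(K + u)
r(Q, O) = 6 + O
c(j, Z) = 5/9 (c(j, Z) = (-5 + (6 + 0))*((2 + 3)/(3 + 6)) = (-5 + 6)*(5/9) = 1*((⅑)*5) = 1*(5/9) = 5/9)
(43*47)*c(6, 6) = (43*47)*(5/9) = 2021*(5/9) = 10105/9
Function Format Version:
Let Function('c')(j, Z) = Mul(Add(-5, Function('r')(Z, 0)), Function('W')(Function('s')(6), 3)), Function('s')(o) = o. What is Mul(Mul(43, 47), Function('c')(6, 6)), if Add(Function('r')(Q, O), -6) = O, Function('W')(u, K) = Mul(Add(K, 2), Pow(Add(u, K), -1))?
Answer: Rational(10105, 9) ≈ 1122.8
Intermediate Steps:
Function('W')(u, K) = Mul(Pow(Add(K, u), -1), Add(2, K)) (Function('W')(u, K) = Mul(Add(2, K), Pow(Add(K, u), -1)) = Mul(Pow(Add(K, u), -1), Add(2, K)))
Function('r')(Q, O) = Add(6, O)
Function('c')(j, Z) = Rational(5, 9) (Function('c')(j, Z) = Mul(Add(-5, Add(6, 0)), Mul(Pow(Add(3, 6), -1), Add(2, 3))) = Mul(Add(-5, 6), Mul(Pow(9, -1), 5)) = Mul(1, Mul(Rational(1, 9), 5)) = Mul(1, Rational(5, 9)) = Rational(5, 9))
Mul(Mul(43, 47), Function('c')(6, 6)) = Mul(Mul(43, 47), Rational(5, 9)) = Mul(2021, Rational(5, 9)) = Rational(10105, 9)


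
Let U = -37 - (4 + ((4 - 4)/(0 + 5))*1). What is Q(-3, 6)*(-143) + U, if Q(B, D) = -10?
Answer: 1389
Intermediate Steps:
U = -41 (U = -37 - (4 + (0/5)*1) = -37 - (4 + (0*(⅕))*1) = -37 - (4 + 0*1) = -37 - (4 + 0) = -37 - 1*4 = -37 - 4 = -41)
Q(-3, 6)*(-143) + U = -10*(-143) - 41 = 1430 - 41 = 1389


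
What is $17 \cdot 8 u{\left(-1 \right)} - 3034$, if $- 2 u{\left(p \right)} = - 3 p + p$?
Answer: $-3170$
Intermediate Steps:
$u{\left(p \right)} = p$ ($u{\left(p \right)} = - \frac{- 3 p + p}{2} = - \frac{\left(-2\right) p}{2} = p$)
$17 \cdot 8 u{\left(-1 \right)} - 3034 = 17 \cdot 8 \left(-1\right) - 3034 = 136 \left(-1\right) - 3034 = -136 - 3034 = -3170$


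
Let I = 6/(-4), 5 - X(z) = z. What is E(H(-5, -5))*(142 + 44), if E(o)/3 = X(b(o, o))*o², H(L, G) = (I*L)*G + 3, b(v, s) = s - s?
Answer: 6641595/2 ≈ 3.3208e+6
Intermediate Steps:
b(v, s) = 0
X(z) = 5 - z
I = -3/2 (I = 6*(-¼) = -3/2 ≈ -1.5000)
H(L, G) = 3 - 3*G*L/2 (H(L, G) = (-3*L/2)*G + 3 = -3*G*L/2 + 3 = 3 - 3*G*L/2)
E(o) = 15*o² (E(o) = 3*((5 - 1*0)*o²) = 3*((5 + 0)*o²) = 3*(5*o²) = 15*o²)
E(H(-5, -5))*(142 + 44) = (15*(3 - 3/2*(-5)*(-5))²)*(142 + 44) = (15*(3 - 75/2)²)*186 = (15*(-69/2)²)*186 = (15*(4761/4))*186 = (71415/4)*186 = 6641595/2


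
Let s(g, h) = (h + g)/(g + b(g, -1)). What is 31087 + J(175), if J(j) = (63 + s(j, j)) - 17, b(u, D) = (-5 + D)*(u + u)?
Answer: 342461/11 ≈ 31133.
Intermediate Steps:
b(u, D) = 2*u*(-5 + D) (b(u, D) = (-5 + D)*(2*u) = 2*u*(-5 + D))
s(g, h) = -(g + h)/(11*g) (s(g, h) = (h + g)/(g + 2*g*(-5 - 1)) = (g + h)/(g + 2*g*(-6)) = (g + h)/(g - 12*g) = (g + h)/((-11*g)) = (g + h)*(-1/(11*g)) = -(g + h)/(11*g))
J(j) = 504/11 (J(j) = (63 + (-j - j)/(11*j)) - 17 = (63 + (-2*j)/(11*j)) - 17 = (63 - 2/11) - 17 = 691/11 - 17 = 504/11)
31087 + J(175) = 31087 + 504/11 = 342461/11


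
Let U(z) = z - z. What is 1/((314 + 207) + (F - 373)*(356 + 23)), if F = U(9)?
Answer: -1/140846 ≈ -7.1000e-6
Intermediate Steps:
U(z) = 0
F = 0
1/((314 + 207) + (F - 373)*(356 + 23)) = 1/((314 + 207) + (0 - 373)*(356 + 23)) = 1/(521 - 373*379) = 1/(521 - 141367) = 1/(-140846) = -1/140846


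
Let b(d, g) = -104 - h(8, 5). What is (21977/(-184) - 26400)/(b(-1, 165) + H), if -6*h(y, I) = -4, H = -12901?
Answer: 14638731/7179128 ≈ 2.0391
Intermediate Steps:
h(y, I) = 2/3 (h(y, I) = -1/6*(-4) = 2/3)
b(d, g) = -314/3 (b(d, g) = -104 - 1*2/3 = -104 - 2/3 = -314/3)
(21977/(-184) - 26400)/(b(-1, 165) + H) = (21977/(-184) - 26400)/(-314/3 - 12901) = (21977*(-1/184) - 26400)/(-39017/3) = (-21977/184 - 26400)*(-3/39017) = -4879577/184*(-3/39017) = 14638731/7179128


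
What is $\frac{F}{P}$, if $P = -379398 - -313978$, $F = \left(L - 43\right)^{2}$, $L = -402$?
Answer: $- \frac{39605}{13084} \approx -3.027$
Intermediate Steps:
$F = 198025$ ($F = \left(-402 - 43\right)^{2} = \left(-445\right)^{2} = 198025$)
$P = -65420$ ($P = -379398 + 313978 = -65420$)
$\frac{F}{P} = \frac{198025}{-65420} = 198025 \left(- \frac{1}{65420}\right) = - \frac{39605}{13084}$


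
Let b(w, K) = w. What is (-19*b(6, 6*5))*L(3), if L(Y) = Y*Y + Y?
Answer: -1368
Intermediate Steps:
L(Y) = Y + Y**2 (L(Y) = Y**2 + Y = Y + Y**2)
(-19*b(6, 6*5))*L(3) = (-19*6)*(3*(1 + 3)) = -342*4 = -114*12 = -1368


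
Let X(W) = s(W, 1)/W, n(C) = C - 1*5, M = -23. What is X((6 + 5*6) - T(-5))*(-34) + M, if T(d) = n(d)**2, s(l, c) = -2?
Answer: -385/16 ≈ -24.063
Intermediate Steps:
n(C) = -5 + C (n(C) = C - 5 = -5 + C)
T(d) = (-5 + d)**2
X(W) = -2/W
X((6 + 5*6) - T(-5))*(-34) + M = -2/((6 + 5*6) - (-5 - 5)**2)*(-34) - 23 = -2/((6 + 30) - 1*(-10)**2)*(-34) - 23 = -2/(36 - 1*100)*(-34) - 23 = -2/(36 - 100)*(-34) - 23 = -2/(-64)*(-34) - 23 = -2*(-1/64)*(-34) - 23 = (1/32)*(-34) - 23 = -17/16 - 23 = -385/16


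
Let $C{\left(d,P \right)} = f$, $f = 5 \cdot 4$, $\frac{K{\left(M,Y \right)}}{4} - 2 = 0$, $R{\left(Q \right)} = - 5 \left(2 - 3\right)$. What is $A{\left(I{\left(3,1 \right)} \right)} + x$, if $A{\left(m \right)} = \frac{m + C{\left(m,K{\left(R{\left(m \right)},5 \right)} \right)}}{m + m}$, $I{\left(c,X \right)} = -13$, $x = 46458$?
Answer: $\frac{1207901}{26} \approx 46458.0$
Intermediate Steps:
$R{\left(Q \right)} = 5$ ($R{\left(Q \right)} = \left(-5\right) \left(-1\right) = 5$)
$K{\left(M,Y \right)} = 8$ ($K{\left(M,Y \right)} = 8 + 4 \cdot 0 = 8 + 0 = 8$)
$f = 20$
$C{\left(d,P \right)} = 20$
$A{\left(m \right)} = \frac{20 + m}{2 m}$ ($A{\left(m \right)} = \frac{m + 20}{m + m} = \frac{20 + m}{2 m}$)
$A{\left(I{\left(3,1 \right)} \right)} + x = \frac{20 - 13}{2 \left(-13\right)} + 46458 = \frac{1}{2} \left(- \frac{1}{13}\right) 7 + 46458 = - \frac{7}{26} + 46458 = \frac{1207901}{26}$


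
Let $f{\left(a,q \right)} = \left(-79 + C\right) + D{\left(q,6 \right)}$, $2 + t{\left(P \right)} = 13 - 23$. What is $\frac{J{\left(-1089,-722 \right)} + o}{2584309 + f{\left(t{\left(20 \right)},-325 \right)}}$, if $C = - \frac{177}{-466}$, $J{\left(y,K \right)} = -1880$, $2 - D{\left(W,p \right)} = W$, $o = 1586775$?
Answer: $\frac{738561070}{1204403739} \approx 0.61322$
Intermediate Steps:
$t{\left(P \right)} = -12$ ($t{\left(P \right)} = -2 + \left(13 - 23\right) = -2 - 10 = -12$)
$D{\left(W,p \right)} = 2 - W$
$C = \frac{177}{466}$ ($C = \left(-177\right) \left(- \frac{1}{466}\right) = \frac{177}{466} \approx 0.37983$)
$f{\left(a,q \right)} = - \frac{35705}{466} - q$ ($f{\left(a,q \right)} = \left(-79 + \frac{177}{466}\right) - \left(-2 + q\right) = - \frac{36637}{466} - \left(-2 + q\right) = - \frac{35705}{466} - q$)
$\frac{J{\left(-1089,-722 \right)} + o}{2584309 + f{\left(t{\left(20 \right)},-325 \right)}} = \frac{-1880 + 1586775}{2584309 - - \frac{115745}{466}} = \frac{1584895}{2584309 + \left(- \frac{35705}{466} + 325\right)} = \frac{1584895}{2584309 + \frac{115745}{466}} = \frac{1584895}{\frac{1204403739}{466}} = 1584895 \cdot \frac{466}{1204403739} = \frac{738561070}{1204403739}$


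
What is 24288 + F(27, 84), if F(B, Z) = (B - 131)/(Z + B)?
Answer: 2695864/111 ≈ 24287.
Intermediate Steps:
F(B, Z) = (-131 + B)/(B + Z)
24288 + F(27, 84) = 24288 + (-131 + 27)/(27 + 84) = 24288 - 104/111 = 2695864/111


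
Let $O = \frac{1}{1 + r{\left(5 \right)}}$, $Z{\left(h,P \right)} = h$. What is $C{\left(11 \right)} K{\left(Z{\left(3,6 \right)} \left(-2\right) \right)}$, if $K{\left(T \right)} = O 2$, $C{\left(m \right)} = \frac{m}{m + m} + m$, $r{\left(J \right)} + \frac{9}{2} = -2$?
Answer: $- \frac{46}{11} \approx -4.1818$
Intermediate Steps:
$r{\left(J \right)} = - \frac{13}{2}$ ($r{\left(J \right)} = - \frac{9}{2} - 2 = - \frac{13}{2}$)
$C{\left(m \right)} = \frac{1}{2} + m$ ($C{\left(m \right)} = \frac{m}{2 m} + m = \frac{1}{2 m} m + m = \frac{1}{2} + m$)
$O = - \frac{2}{11}$ ($O = \frac{1}{1 - \frac{13}{2}} = \frac{1}{- \frac{11}{2}} = - \frac{2}{11} \approx -0.18182$)
$K{\left(T \right)} = - \frac{4}{11}$ ($K{\left(T \right)} = \left(- \frac{2}{11}\right) 2 = - \frac{4}{11}$)
$C{\left(11 \right)} K{\left(Z{\left(3,6 \right)} \left(-2\right) \right)} = \left(\frac{1}{2} + 11\right) \left(- \frac{4}{11}\right) = \frac{23}{2} \left(- \frac{4}{11}\right) = - \frac{46}{11}$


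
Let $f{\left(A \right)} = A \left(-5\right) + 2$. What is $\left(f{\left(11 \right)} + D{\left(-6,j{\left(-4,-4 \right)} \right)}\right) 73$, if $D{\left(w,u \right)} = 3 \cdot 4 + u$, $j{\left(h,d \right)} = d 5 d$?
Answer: $2847$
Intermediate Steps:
$j{\left(h,d \right)} = 5 d^{2}$ ($j{\left(h,d \right)} = 5 d d = 5 d^{2}$)
$f{\left(A \right)} = 2 - 5 A$ ($f{\left(A \right)} = - 5 A + 2 = 2 - 5 A$)
$D{\left(w,u \right)} = 12 + u$
$\left(f{\left(11 \right)} + D{\left(-6,j{\left(-4,-4 \right)} \right)}\right) 73 = \left(\left(2 - 55\right) + \left(12 + 5 \left(-4\right)^{2}\right)\right) 73 = \left(\left(2 - 55\right) + \left(12 + 5 \cdot 16\right)\right) 73 = \left(-53 + \left(12 + 80\right)\right) 73 = \left(-53 + 92\right) 73 = 39 \cdot 73 = 2847$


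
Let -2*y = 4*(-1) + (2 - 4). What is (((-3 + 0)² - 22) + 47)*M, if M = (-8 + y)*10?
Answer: -1700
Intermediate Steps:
y = 3 (y = -(4*(-1) + (2 - 4))/2 = -(-4 - 2)/2 = -½*(-6) = 3)
M = -50 (M = (-8 + 3)*10 = -5*10 = -50)
(((-3 + 0)² - 22) + 47)*M = (((-3 + 0)² - 22) + 47)*(-50) = (((-3)² - 22) + 47)*(-50) = ((9 - 22) + 47)*(-50) = (-13 + 47)*(-50) = 34*(-50) = -1700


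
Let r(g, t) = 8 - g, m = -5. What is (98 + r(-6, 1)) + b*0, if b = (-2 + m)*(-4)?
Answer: 112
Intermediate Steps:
b = 28 (b = (-2 - 5)*(-4) = -7*(-4) = 28)
(98 + r(-6, 1)) + b*0 = (98 + (8 - 1*(-6))) + 28*0 = (98 + (8 + 6)) + 0 = (98 + 14) + 0 = 112 + 0 = 112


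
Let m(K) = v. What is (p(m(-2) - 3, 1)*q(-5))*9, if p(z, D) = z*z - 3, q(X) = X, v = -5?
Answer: -2745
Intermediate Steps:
m(K) = -5
p(z, D) = -3 + z² (p(z, D) = z² - 3 = -3 + z²)
(p(m(-2) - 3, 1)*q(-5))*9 = ((-3 + (-5 - 3)²)*(-5))*9 = ((-3 + (-8)²)*(-5))*9 = ((-3 + 64)*(-5))*9 = (61*(-5))*9 = -305*9 = -2745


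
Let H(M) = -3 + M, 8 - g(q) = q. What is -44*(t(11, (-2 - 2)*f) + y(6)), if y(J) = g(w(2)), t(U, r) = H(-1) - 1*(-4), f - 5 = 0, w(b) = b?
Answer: -264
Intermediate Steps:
g(q) = 8 - q
f = 5 (f = 5 + 0 = 5)
t(U, r) = 0 (t(U, r) = (-3 - 1) - 1*(-4) = -4 + 4 = 0)
y(J) = 6 (y(J) = 8 - 1*2 = 8 - 2 = 6)
-44*(t(11, (-2 - 2)*f) + y(6)) = -44*(0 + 6) = -44*6 = -264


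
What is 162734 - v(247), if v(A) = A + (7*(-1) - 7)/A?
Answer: 40134303/247 ≈ 1.6249e+5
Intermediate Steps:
v(A) = A - 14/A (v(A) = A + (-7 - 7)/A = A - 14/A)
162734 - v(247) = 162734 - (247 - 14/247) = 162734 - 1*60995/247 = 162734 - 60995/247 = 40134303/247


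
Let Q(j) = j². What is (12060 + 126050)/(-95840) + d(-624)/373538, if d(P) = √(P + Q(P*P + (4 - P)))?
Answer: -13811/9584 + 2*√9506444962/186769 ≈ -0.39697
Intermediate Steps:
d(P) = √(P + (4 + P² - P)²) (d(P) = √(P + (P*P + (4 - P))²) = √(P + (P² + (4 - P))²) = √(P + (4 + P² - P)²))
(12060 + 126050)/(-95840) + d(-624)/373538 = (12060 + 126050)/(-95840) + √(-624 + (4 + (-624)² - 1*(-624))²)/373538 = 138110*(-1/95840) + √(-624 + (4 + 389376 + 624)²)*(1/373538) = -13811/9584 + √(-624 + 390004²)*(1/373538) = -13811/9584 + √(-624 + 152103120016)*(1/373538) = -13811/9584 + √152103119392*(1/373538) = -13811/9584 + (4*√9506444962)*(1/373538) = -13811/9584 + 2*√9506444962/186769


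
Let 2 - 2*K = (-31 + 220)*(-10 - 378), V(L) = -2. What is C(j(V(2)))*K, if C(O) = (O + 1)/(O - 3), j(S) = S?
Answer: 36667/5 ≈ 7333.4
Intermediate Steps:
C(O) = (1 + O)/(-3 + O)
K = 36667 (K = 1 - (-31 + 220)*(-10 - 378)/2 = 1 - 189*(-388)/2 = 1 - 1/2*(-73332) = 1 + 36666 = 36667)
C(j(V(2)))*K = ((1 - 2)/(-3 - 2))*36667 = (-1/(-5))*36667 = -1/5*(-1)*36667 = (1/5)*36667 = 36667/5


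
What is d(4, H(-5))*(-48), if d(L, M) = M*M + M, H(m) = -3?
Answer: -288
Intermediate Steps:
d(L, M) = M + M² (d(L, M) = M² + M = M + M²)
d(4, H(-5))*(-48) = -3*(1 - 3)*(-48) = -3*(-2)*(-48) = 6*(-48) = -288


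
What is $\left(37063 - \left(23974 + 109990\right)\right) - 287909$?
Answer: $-384810$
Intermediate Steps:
$\left(37063 - \left(23974 + 109990\right)\right) - 287909 = \left(37063 - 133964\right) - 287909 = -96901 - 287909 = -384810$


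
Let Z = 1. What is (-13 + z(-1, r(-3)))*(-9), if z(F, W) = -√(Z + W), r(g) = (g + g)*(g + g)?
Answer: 117 + 9*√37 ≈ 171.74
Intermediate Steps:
r(g) = 4*g² (r(g) = (2*g)*(2*g) = 4*g²)
z(F, W) = -√(1 + W)
(-13 + z(-1, r(-3)))*(-9) = (-13 - √(1 + 4*(-3)²))*(-9) = (-13 - √(1 + 4*9))*(-9) = (-13 - √(1 + 36))*(-9) = (-13 - √37)*(-9) = 117 + 9*√37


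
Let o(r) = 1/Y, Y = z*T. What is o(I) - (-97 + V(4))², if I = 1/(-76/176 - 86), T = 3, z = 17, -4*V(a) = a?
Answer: -489803/51 ≈ -9604.0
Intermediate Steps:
V(a) = -a/4
I = -44/3803 (I = 1/(-76*1/176 - 86) = 1/(-19/44 - 86) = 1/(-3803/44) = -44/3803 ≈ -0.011570)
Y = 51 (Y = 17*3 = 51)
o(r) = 1/51
o(I) - (-97 + V(4))² = 1/51 - (-97 - ¼*4)² = 1/51 - (-97 - 1)² = 1/51 - 1*(-98)² = 1/51 - 1*9604 = 1/51 - 9604 = -489803/51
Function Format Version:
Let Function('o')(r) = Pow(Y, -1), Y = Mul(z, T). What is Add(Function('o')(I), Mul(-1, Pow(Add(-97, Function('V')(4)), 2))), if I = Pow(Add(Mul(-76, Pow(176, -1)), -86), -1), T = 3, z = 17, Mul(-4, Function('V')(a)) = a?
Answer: Rational(-489803, 51) ≈ -9604.0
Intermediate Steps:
Function('V')(a) = Mul(Rational(-1, 4), a)
I = Rational(-44, 3803) (I = Pow(Add(Mul(-76, Rational(1, 176)), -86), -1) = Pow(Add(Rational(-19, 44), -86), -1) = Pow(Rational(-3803, 44), -1) = Rational(-44, 3803) ≈ -0.011570)
Y = 51 (Y = Mul(17, 3) = 51)
Function('o')(r) = Rational(1, 51) (Function('o')(r) = Pow(51, -1) = Rational(1, 51))
Add(Function('o')(I), Mul(-1, Pow(Add(-97, Function('V')(4)), 2))) = Add(Rational(1, 51), Mul(-1, Pow(Add(-97, Mul(Rational(-1, 4), 4)), 2))) = Add(Rational(1, 51), Mul(-1, Pow(Add(-97, -1), 2))) = Add(Rational(1, 51), Mul(-1, Pow(-98, 2))) = Add(Rational(1, 51), Mul(-1, 9604)) = Add(Rational(1, 51), -9604) = Rational(-489803, 51)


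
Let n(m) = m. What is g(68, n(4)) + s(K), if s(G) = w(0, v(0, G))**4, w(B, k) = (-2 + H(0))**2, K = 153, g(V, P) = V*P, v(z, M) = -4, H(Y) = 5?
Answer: 6833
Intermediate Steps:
g(V, P) = P*V
w(B, k) = 9 (w(B, k) = (-2 + 5)**2 = 3**2 = 9)
s(G) = 6561 (s(G) = 9**4 = 6561)
g(68, n(4)) + s(K) = 4*68 + 6561 = 272 + 6561 = 6833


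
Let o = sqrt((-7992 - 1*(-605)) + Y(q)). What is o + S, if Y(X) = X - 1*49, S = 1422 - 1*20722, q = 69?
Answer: -19300 + I*sqrt(7367) ≈ -19300.0 + 85.831*I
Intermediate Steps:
S = -19300 (S = 1422 - 20722 = -19300)
Y(X) = -49 + X (Y(X) = X - 49 = -49 + X)
o = I*sqrt(7367) (o = sqrt((-7992 - 1*(-605)) + (-49 + 69)) = sqrt((-7992 + 605) + 20) = sqrt(-7387 + 20) = sqrt(-7367) = I*sqrt(7367) ≈ 85.831*I)
o + S = I*sqrt(7367) - 19300 = -19300 + I*sqrt(7367)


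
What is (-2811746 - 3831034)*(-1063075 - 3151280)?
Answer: 27995033106900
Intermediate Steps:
(-2811746 - 3831034)*(-1063075 - 3151280) = -6642780*(-4214355) = 27995033106900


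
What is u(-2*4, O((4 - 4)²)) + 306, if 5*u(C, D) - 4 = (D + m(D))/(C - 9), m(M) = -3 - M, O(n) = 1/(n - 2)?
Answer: 26081/85 ≈ 306.84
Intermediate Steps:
O(n) = 1/(-2 + n)
u(C, D) = ⅘ - 3/(5*(-9 + C)) (u(C, D) = ⅘ + ((D + (-3 - D))/(C - 9))/5 = ⅘ + (-3/(-9 + C))/5 = ⅘ - 3/(5*(-9 + C)))
u(-2*4, O((4 - 4)²)) + 306 = (-39 + 4*(-2*4))/(5*(-9 - 2*4)) + 306 = (-39 + 4*(-8))/(5*(-9 - 8)) + 306 = (⅕)*(-39 - 32)/(-17) + 306 = (⅕)*(-1/17)*(-71) + 306 = 71/85 + 306 = 26081/85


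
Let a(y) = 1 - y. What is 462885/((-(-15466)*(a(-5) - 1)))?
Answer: 92577/15466 ≈ 5.9858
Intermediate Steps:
462885/((-(-15466)*(a(-5) - 1))) = 462885/((-(-15466)*((1 - 1*(-5)) - 1))) = 462885/((-(-15466)*((1 + 5) - 1))) = 462885/((-(-15466)*(6 - 1))) = 462885/((-(-15466)*5)) = 462885/((-15466*(-5))) = 462885/77330 = 462885*(1/77330) = 92577/15466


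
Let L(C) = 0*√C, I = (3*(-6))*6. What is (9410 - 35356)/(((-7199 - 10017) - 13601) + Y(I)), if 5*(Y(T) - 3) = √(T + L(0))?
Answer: 4996875275/5934391252 + 194595*I*√3/5934391252 ≈ 0.84202 + 5.6796e-5*I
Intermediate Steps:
I = -108 (I = -18*6 = -108)
L(C) = 0
Y(T) = 3 + √T/5 (Y(T) = 3 + √(T + 0)/5 = 3 + √T/5)
(9410 - 35356)/(((-7199 - 10017) - 13601) + Y(I)) = (9410 - 35356)/(((-7199 - 10017) - 13601) + (3 + √(-108)/5)) = -25946/((-17216 - 13601) + (3 + (6*I*√3)/5)) = -25946/(-30817 + (3 + 6*I*√3/5)) = -25946/(-30814 + 6*I*√3/5)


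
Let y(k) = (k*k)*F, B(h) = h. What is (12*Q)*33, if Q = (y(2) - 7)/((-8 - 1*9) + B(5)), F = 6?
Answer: -561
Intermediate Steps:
y(k) = 6*k² (y(k) = (k*k)*6 = k²*6 = 6*k²)
Q = -17/12 (Q = (6*2² - 7)/((-8 - 1*9) + 5) = (6*4 - 7)/((-8 - 9) + 5) = (24 - 7)/(-17 + 5) = 17/(-12) = 17*(-1/12) = -17/12 ≈ -1.4167)
(12*Q)*33 = (12*(-17/12))*33 = -17*33 = -561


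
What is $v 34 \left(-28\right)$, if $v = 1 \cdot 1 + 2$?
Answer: $-2856$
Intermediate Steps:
$v = 3$ ($v = 1 + 2 = 3$)
$v 34 \left(-28\right) = 3 \cdot 34 \left(-28\right) = 102 \left(-28\right) = -2856$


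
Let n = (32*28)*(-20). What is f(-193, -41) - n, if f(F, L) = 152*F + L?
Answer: -11457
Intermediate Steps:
n = -17920 (n = 896*(-20) = -17920)
f(F, L) = L + 152*F
f(-193, -41) - n = (-41 + 152*(-193)) - 1*(-17920) = (-41 - 29336) + 17920 = -29377 + 17920 = -11457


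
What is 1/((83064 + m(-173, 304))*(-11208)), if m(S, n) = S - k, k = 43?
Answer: -1/928560384 ≈ -1.0769e-9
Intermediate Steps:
m(S, n) = -43 + S (m(S, n) = S - 1*43 = S - 43 = -43 + S)
1/((83064 + m(-173, 304))*(-11208)) = 1/((83064 + (-43 - 173))*(-11208)) = -1/11208/(83064 - 216) = -1/11208/82848 = (1/82848)*(-1/11208) = -1/928560384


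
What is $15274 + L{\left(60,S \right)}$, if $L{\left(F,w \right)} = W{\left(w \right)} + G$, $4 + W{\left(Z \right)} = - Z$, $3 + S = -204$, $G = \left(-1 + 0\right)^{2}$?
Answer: $15478$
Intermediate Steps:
$G = 1$ ($G = \left(-1\right)^{2} = 1$)
$S = -207$ ($S = -3 - 204 = -207$)
$W{\left(Z \right)} = -4 - Z$
$L{\left(F,w \right)} = -3 - w$ ($L{\left(F,w \right)} = \left(-4 - w\right) + 1 = -3 - w$)
$15274 + L{\left(60,S \right)} = 15274 - -204 = 15274 + \left(-3 + 207\right) = 15274 + 204 = 15478$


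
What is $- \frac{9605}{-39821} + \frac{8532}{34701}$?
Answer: $\frac{224351959}{460609507} \approx 0.48708$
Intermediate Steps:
$- \frac{9605}{-39821} + \frac{8532}{34701} = \left(-9605\right) \left(- \frac{1}{39821}\right) + 8532 \cdot \frac{1}{34701} = \frac{9605}{39821} + \frac{2844}{11567} = \frac{224351959}{460609507}$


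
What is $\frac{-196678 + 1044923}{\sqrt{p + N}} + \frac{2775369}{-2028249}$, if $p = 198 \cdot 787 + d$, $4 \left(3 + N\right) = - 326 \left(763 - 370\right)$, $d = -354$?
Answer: $- \frac{925123}{676083} + \frac{848245 \sqrt{54862}}{82293} \approx 2412.9$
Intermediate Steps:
$N = - \frac{64065}{2}$ ($N = -3 + \frac{\left(-326\right) \left(763 - 370\right)}{4} = -3 + \frac{\left(-326\right) 393}{4} = -3 + \frac{1}{4} \left(-128118\right) = -3 - \frac{64059}{2} = - \frac{64065}{2} \approx -32033.0$)
$p = 155472$ ($p = 198 \cdot 787 - 354 = 155826 - 354 = 155472$)
$\frac{-196678 + 1044923}{\sqrt{p + N}} + \frac{2775369}{-2028249} = \frac{-196678 + 1044923}{\sqrt{155472 - \frac{64065}{2}}} + \frac{2775369}{-2028249} = \frac{848245}{\sqrt{\frac{246879}{2}}} + 2775369 \left(- \frac{1}{2028249}\right) = \frac{848245}{\frac{3}{2} \sqrt{54862}} - \frac{925123}{676083} = 848245 \frac{\sqrt{54862}}{82293} - \frac{925123}{676083} = \frac{848245 \sqrt{54862}}{82293} - \frac{925123}{676083} = - \frac{925123}{676083} + \frac{848245 \sqrt{54862}}{82293}$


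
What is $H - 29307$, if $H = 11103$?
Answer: $-18204$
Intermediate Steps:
$H - 29307 = 11103 - 29307 = -18204$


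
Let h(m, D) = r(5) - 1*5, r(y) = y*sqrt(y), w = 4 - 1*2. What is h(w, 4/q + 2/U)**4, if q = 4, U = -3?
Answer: 35000 - 15000*sqrt(5) ≈ 1459.0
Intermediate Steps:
w = 2 (w = 4 - 2 = 2)
r(y) = y**(3/2)
h(m, D) = -5 + 5*sqrt(5) (h(m, D) = 5**(3/2) - 1*5 = 5*sqrt(5) - 5 = -5 + 5*sqrt(5))
h(w, 4/q + 2/U)**4 = (-5 + 5*sqrt(5))**4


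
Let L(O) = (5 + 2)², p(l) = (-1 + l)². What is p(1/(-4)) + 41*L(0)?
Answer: 32169/16 ≈ 2010.6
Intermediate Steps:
L(O) = 49 (L(O) = 7² = 49)
p(1/(-4)) + 41*L(0) = (-1 + 1/(-4))² + 41*49 = (-1 - ¼)² + 2009 = (-5/4)² + 2009 = 25/16 + 2009 = 32169/16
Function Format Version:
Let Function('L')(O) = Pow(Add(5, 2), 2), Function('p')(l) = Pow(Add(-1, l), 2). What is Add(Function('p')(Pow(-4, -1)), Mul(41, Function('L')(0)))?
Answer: Rational(32169, 16) ≈ 2010.6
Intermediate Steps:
Function('L')(O) = 49 (Function('L')(O) = Pow(7, 2) = 49)
Add(Function('p')(Pow(-4, -1)), Mul(41, Function('L')(0))) = Add(Pow(Add(-1, Pow(-4, -1)), 2), Mul(41, 49)) = Add(Pow(Add(-1, Rational(-1, 4)), 2), 2009) = Add(Pow(Rational(-5, 4), 2), 2009) = Add(Rational(25, 16), 2009) = Rational(32169, 16)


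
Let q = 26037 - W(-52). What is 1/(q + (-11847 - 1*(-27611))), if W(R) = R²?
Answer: 1/39097 ≈ 2.5577e-5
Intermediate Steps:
q = 23333 (q = 26037 - 1*(-52)² = 26037 - 1*2704 = 26037 - 2704 = 23333)
1/(q + (-11847 - 1*(-27611))) = 1/(23333 + (-11847 - 1*(-27611))) = 1/(23333 + (-11847 + 27611)) = 1/(23333 + 15764) = 1/39097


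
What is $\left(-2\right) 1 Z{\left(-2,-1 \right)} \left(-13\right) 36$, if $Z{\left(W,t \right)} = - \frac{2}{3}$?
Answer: $-624$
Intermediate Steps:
$Z{\left(W,t \right)} = - \frac{2}{3}$ ($Z{\left(W,t \right)} = \left(-2\right) \frac{1}{3} = - \frac{2}{3}$)
$\left(-2\right) 1 Z{\left(-2,-1 \right)} \left(-13\right) 36 = \left(-2\right) 1 \left(- \frac{2}{3}\right) \left(-13\right) 36 = \left(-2\right) \left(- \frac{2}{3}\right) \left(-13\right) 36 = \frac{4}{3} \left(-13\right) 36 = \left(- \frac{52}{3}\right) 36 = -624$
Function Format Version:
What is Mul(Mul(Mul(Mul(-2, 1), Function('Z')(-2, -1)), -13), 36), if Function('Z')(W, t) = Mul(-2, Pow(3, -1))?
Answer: -624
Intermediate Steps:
Function('Z')(W, t) = Rational(-2, 3) (Function('Z')(W, t) = Mul(-2, Rational(1, 3)) = Rational(-2, 3))
Mul(Mul(Mul(Mul(-2, 1), Function('Z')(-2, -1)), -13), 36) = Mul(Mul(Mul(Mul(-2, 1), Rational(-2, 3)), -13), 36) = Mul(Mul(Mul(-2, Rational(-2, 3)), -13), 36) = Mul(Mul(Rational(4, 3), -13), 36) = Mul(Rational(-52, 3), 36) = -624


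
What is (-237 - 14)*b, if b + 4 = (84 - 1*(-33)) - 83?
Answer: -7530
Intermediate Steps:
b = 30 (b = -4 + ((84 - 1*(-33)) - 83) = -4 + ((84 + 33) - 83) = -4 + (117 - 83) = -4 + 34 = 30)
(-237 - 14)*b = (-237 - 14)*30 = -251*30 = -7530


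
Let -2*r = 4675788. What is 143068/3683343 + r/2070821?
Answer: -176914835762/162288170949 ≈ -1.0901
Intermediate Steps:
r = -2337894 (r = -½*4675788 = -2337894)
143068/3683343 + r/2070821 = 143068/3683343 - 2337894/2070821 = 143068*(1/3683343) - 2337894*1/2070821 = 3044/78369 - 2337894/2070821 = -176914835762/162288170949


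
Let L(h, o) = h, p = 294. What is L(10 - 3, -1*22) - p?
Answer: -287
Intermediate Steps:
L(10 - 3, -1*22) - p = (10 - 3) - 1*294 = 7 - 294 = -287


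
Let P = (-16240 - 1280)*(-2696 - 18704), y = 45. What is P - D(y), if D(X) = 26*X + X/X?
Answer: 374926829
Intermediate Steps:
D(X) = 1 + 26*X (D(X) = 26*X + 1 = 1 + 26*X)
P = 374928000 (P = -17520*(-21400) = 374928000)
P - D(y) = 374928000 - (1 + 26*45) = 374928000 - (1 + 1170) = 374928000 - 1*1171 = 374928000 - 1171 = 374926829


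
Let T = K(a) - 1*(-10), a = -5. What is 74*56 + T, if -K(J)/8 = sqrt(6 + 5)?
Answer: 4154 - 8*sqrt(11) ≈ 4127.5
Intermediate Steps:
K(J) = -8*sqrt(11) (K(J) = -8*sqrt(6 + 5) = -8*sqrt(11))
T = 10 - 8*sqrt(11) (T = -8*sqrt(11) - 1*(-10) = -8*sqrt(11) + 10 = 10 - 8*sqrt(11) ≈ -16.533)
74*56 + T = 74*56 + (10 - 8*sqrt(11)) = 4144 + (10 - 8*sqrt(11)) = 4154 - 8*sqrt(11)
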